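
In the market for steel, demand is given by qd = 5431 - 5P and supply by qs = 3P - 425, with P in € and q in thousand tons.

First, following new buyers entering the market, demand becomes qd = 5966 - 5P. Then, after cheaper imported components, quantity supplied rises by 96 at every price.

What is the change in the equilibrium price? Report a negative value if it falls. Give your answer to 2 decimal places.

Before the shock: 5431 - 5P = 3P - 425 ⇒ 5856 = 8P ⇒ P = 732, q = 1771.
The shock moves the curves to qd = 5966 - 5P and qs = 3P - 329.
New equilibrium: 5966 - 5P = 3P - 329 ⇒ 6295 = 8P ⇒ P = 786.875, q = 2031.625.
ΔP = 786.875 − 732 = +54.88.

+54.88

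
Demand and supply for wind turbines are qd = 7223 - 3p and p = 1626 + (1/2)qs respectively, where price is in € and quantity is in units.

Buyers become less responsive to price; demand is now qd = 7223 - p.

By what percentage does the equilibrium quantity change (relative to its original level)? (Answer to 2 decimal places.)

Solve the original market: 7223 - 3p = 2p - 3252, hence p = 2095 and q = 938.
With the change applied: demand qd = 7223 - p, supply qs = 2p - 3252.
Equate the new curves: 7223 - p = 2p - 3252, giving 10475 = 3p, p = 10475/3 ≈ 3491.6667, q = 11194/3 ≈ 3731.3333.
%Δq = (3731.3333 − 938) / 938 × 100 = +297.80%.

+297.80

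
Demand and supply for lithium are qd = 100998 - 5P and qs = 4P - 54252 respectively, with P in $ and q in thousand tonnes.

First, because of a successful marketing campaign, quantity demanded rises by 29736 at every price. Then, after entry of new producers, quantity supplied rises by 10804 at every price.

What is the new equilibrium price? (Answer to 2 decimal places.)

19353.56

Initially, 100998 - 5P = 4P - 54252, so 155250 = 9P and P = 17250, q = 14748.
With the change applied: demand qd = 130734 - 5P, supply qs = 4P - 43448.
New equilibrium: 130734 - 5P = 4P - 43448 ⇒ 174182 = 9P ⇒ P = 174182/9 ≈ 19353.5556, q = 305696/9 ≈ 33966.2222.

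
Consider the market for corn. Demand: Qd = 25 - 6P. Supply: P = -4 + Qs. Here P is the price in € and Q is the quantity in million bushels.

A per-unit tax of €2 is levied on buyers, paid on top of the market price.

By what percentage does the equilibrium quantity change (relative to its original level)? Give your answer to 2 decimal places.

Original equilibrium: 25 - 6P = P + 4 gives 21 = 7P, so P = 3 and Q = 7.
Since buyers pay the price plus the tax, the effective demand curve becomes Qd = 13 - 6P.
Setting them equal: 13 - 6P = P + 4 → 9 = 7P, so P = 9/7 ≈ 1.2857 and Q = 37/7 ≈ 5.2857.
%ΔQ = (5.2857 − 7) / 7 × 100 = -24.49%.

-24.49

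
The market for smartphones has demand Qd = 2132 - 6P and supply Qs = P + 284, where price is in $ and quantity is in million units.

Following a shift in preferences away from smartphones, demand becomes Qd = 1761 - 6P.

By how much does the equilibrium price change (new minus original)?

-53

Before the shock: 2132 - 6P = P + 284 ⇒ 1848 = 7P ⇒ P = 264, Q = 548.
After the shift, demand is Qd = 1761 - 6P and supply is Qs = P + 284.
Clearing the new market: 1761 - 6P = P + 284, so P = 211 and Q = 495.
ΔP = 211 − 264 = -53.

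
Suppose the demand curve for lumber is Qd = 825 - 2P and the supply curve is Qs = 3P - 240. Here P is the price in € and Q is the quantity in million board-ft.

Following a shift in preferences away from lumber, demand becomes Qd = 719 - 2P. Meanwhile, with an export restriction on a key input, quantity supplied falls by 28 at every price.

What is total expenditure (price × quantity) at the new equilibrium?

Solve the original market: 825 - 2P = 3P - 240, hence P = 213 and Q = 399.
With the change applied: demand Qd = 719 - 2P, supply Qs = 3P - 268.
Clearing the new market: 719 - 2P = 3P - 268, so P = 197.4 and Q = 324.2.
New expenditure = 197.4 × 324.2 = 63997.08.

63997.08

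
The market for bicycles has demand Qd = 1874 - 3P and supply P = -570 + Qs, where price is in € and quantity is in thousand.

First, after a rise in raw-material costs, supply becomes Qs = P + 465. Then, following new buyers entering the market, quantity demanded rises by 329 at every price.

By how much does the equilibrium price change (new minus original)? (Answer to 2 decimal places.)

+108.50

Before the shock: 1874 - 3P = P + 570 ⇒ 1304 = 4P ⇒ P = 326, Q = 896.
The shock moves the curves to Qd = 2203 - 3P and Qs = P + 465.
New equilibrium: 2203 - 3P = P + 465 ⇒ 1738 = 4P ⇒ P = 434.5, Q = 899.5.
ΔP = 434.5 − 326 = +108.50.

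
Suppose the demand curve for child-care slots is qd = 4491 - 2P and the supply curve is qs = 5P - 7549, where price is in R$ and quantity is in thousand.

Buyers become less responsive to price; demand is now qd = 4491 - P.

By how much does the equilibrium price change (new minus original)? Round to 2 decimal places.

Original equilibrium: 4491 - 2P = 5P - 7549 gives 12040 = 7P, so P = 1720 and q = 1051.
The shock moves the curves to qd = 4491 - P and qs = 5P - 7549.
Setting them equal: 4491 - P = 5P - 7549 → 12040 = 6P, so P = 6020/3 ≈ 2006.6667 and q = 7453/3 ≈ 2484.3333.
ΔP = 2006.6667 − 1720 = +286.67.

+286.67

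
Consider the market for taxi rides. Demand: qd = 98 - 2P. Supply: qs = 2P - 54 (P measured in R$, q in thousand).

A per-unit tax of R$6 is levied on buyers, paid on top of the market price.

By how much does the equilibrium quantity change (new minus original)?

Solve the original market: 98 - 2P = 2P - 54, hence P = 38 and q = 22.
Since buyers pay the price plus the tax, the effective demand curve becomes qd = 86 - 2P.
Clearing the new market: 86 - 2P = 2P - 54, so P = 35 and q = 16.
Δq = 16 − 22 = -6.

-6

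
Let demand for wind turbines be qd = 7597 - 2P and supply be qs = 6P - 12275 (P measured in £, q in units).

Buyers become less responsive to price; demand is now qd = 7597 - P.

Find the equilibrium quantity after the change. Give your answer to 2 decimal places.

Before the shock: 7597 - 2P = 6P - 12275 ⇒ 19872 = 8P ⇒ P = 2484, q = 2629.
The new curves are qd = 7597 - P (demand) and qs = 6P - 12275 (supply).
New equilibrium: 7597 - P = 6P - 12275 ⇒ 19872 = 7P ⇒ P = 19872/7 ≈ 2838.8571, q = 33307/7 ≈ 4758.1429.

4758.14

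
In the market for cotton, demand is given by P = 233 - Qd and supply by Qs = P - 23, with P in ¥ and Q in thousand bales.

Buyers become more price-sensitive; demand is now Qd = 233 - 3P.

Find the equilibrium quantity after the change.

Original equilibrium: 233 - P = P - 23 gives 256 = 2P, so P = 128 and Q = 105.
With the change applied: demand Qd = 233 - 3P, supply Qs = P - 23.
New equilibrium: 233 - 3P = P - 23 ⇒ 256 = 4P ⇒ P = 64, Q = 41.

41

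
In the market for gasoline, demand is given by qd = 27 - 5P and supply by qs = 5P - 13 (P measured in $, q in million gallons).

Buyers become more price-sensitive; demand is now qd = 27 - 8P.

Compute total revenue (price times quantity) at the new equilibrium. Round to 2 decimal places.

7.34

Before the shock: 27 - 5P = 5P - 13 ⇒ 40 = 10P ⇒ P = 4, q = 7.
With the change applied: demand qd = 27 - 8P, supply qs = 5P - 13.
Clearing the new market: 27 - 8P = 5P - 13, so P = 40/13 ≈ 3.0769 and q = 31/13 ≈ 2.3846.
New expenditure = 3.0769 × 2.3846 = 7.34.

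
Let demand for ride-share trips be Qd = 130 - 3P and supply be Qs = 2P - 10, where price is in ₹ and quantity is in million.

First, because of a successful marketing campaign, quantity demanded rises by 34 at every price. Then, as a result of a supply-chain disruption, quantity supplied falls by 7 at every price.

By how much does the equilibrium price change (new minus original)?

Solve the original market: 130 - 3P = 2P - 10, hence P = 28 and Q = 46.
After the shift, demand is Qd = 164 - 3P and supply is Qs = 2P - 17.
New equilibrium: 164 - 3P = 2P - 17 ⇒ 181 = 5P ⇒ P = 36.2, Q = 55.4.
ΔP = 36.2 − 28 = +8.2.

+8.2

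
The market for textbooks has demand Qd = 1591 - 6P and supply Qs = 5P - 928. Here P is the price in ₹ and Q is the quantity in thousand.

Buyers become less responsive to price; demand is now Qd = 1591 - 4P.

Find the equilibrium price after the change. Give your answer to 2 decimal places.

279.89

Before the shock: 1591 - 6P = 5P - 928 ⇒ 2519 = 11P ⇒ P = 229, Q = 217.
With the change applied: demand Qd = 1591 - 4P, supply Qs = 5P - 928.
Setting them equal: 1591 - 4P = 5P - 928 → 2519 = 9P, so P = 2519/9 ≈ 279.8889 and Q = 4243/9 ≈ 471.4444.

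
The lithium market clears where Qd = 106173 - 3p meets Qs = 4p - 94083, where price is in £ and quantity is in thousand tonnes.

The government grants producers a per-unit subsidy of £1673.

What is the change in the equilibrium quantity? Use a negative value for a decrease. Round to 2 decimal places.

+2868.00

Before the shock: 106173 - 3p = 4p - 94083 ⇒ 200256 = 7p ⇒ p = 28608, Q = 20349.
Since sellers receive the price plus the subsidy, the effective supply curve becomes Qs = 4p - 87391.
Setting them equal: 106173 - 3p = 4p - 87391 → 193564 = 7p, so p = 27652 and Q = 23217.
ΔQ = 23217 − 20349 = +2868.00.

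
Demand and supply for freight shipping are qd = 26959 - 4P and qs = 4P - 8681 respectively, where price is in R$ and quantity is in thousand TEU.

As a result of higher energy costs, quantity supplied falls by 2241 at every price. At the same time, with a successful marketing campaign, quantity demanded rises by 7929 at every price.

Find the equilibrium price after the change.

5726.25

Original equilibrium: 26959 - 4P = 4P - 8681 gives 35640 = 8P, so P = 4455 and q = 9139.
The new curves are qd = 34888 - 4P (demand) and qs = 4P - 10922 (supply).
New equilibrium: 34888 - 4P = 4P - 10922 ⇒ 45810 = 8P ⇒ P = 5726.25, q = 11983.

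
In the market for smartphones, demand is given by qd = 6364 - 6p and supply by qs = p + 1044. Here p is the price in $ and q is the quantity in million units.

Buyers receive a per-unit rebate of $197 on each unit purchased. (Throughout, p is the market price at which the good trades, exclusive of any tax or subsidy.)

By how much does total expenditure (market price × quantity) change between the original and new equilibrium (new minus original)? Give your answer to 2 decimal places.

+461462.45

Before the shock: 6364 - 6p = p + 1044 ⇒ 5320 = 7p ⇒ p = 760, q = 1804.
Since buyers' out-of-pocket price is the market price minus the rebate, the effective demand curve becomes qd = 7546 - 6p.
Equate the new curves: 7546 - 6p = p + 1044, giving 6502 = 7p, p = 6502/7 ≈ 928.8571, q = 13810/7 ≈ 1972.8571.
Expenditure moves from 760×1804 = 1371040 to 928.8571×1972.8571 = 1832502.4490; change = +461462.45.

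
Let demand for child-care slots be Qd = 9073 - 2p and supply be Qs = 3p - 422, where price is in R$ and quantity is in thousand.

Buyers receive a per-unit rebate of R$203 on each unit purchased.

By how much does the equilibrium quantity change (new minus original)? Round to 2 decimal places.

+243.60

Initially, 9073 - 2p = 3p - 422, so 9495 = 5p and p = 1899, Q = 5275.
Since buyers' out-of-pocket price is the market price minus the rebate, the effective demand curve becomes Qd = 9479 - 2p.
Clearing the new market: 9479 - 2p = 3p - 422, so p = 1980.2 and Q = 5518.6.
ΔQ = 5518.6 − 5275 = +243.60.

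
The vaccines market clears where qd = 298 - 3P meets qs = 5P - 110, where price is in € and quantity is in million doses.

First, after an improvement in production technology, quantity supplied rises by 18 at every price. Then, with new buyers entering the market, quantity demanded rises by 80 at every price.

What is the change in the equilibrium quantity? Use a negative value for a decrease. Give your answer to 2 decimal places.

Original equilibrium: 298 - 3P = 5P - 110 gives 408 = 8P, so P = 51 and q = 145.
With the change applied: demand qd = 378 - 3P, supply qs = 5P - 92.
Setting them equal: 378 - 3P = 5P - 92 → 470 = 8P, so P = 58.75 and q = 201.75.
Δq = 201.75 − 145 = +56.75.

+56.75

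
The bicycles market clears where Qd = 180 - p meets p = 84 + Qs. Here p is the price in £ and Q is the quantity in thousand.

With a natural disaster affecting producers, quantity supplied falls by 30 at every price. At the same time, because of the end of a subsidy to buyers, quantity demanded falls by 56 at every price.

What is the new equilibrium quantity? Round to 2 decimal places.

Initially, 180 - p = p - 84, so 264 = 2p and p = 132, Q = 48.
The new curves are Qd = 124 - p (demand) and Qs = p - 114 (supply).
Setting them equal: 124 - p = p - 114 → 238 = 2p, so p = 119 and Q = 5.

5.00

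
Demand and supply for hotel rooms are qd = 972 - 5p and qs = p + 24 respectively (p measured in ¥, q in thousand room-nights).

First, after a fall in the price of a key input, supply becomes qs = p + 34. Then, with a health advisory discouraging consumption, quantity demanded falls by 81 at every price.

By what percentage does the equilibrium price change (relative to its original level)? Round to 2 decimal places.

Solve the original market: 972 - 5p = p + 24, hence p = 158 and q = 182.
The new curves are qd = 891 - 5p (demand) and qs = p + 34 (supply).
Clearing the new market: 891 - 5p = p + 34, so p = 857/6 ≈ 142.8333 and q = 1061/6 ≈ 176.8333.
%Δp = (142.8333 − 158) / 158 × 100 = -9.60%.

-9.60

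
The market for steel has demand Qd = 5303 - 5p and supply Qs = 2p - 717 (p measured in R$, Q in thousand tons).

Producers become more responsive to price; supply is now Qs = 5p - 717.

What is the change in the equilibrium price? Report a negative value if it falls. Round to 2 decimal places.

-258.00

Initially, 5303 - 5p = 2p - 717, so 6020 = 7p and p = 860, Q = 1003.
With the change applied: demand Qd = 5303 - 5p, supply Qs = 5p - 717.
Setting them equal: 5303 - 5p = 5p - 717 → 6020 = 10p, so p = 602 and Q = 2293.
Δp = 602 − 860 = -258.00.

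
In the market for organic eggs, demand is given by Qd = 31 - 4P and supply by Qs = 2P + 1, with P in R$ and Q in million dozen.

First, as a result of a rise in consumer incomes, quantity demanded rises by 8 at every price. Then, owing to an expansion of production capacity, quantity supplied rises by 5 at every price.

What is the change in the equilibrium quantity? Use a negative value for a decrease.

+6

Before the shock: 31 - 4P = 2P + 1 ⇒ 30 = 6P ⇒ P = 5, Q = 11.
With the change applied: demand Qd = 39 - 4P, supply Qs = 2P + 6.
New equilibrium: 39 - 4P = 2P + 6 ⇒ 33 = 6P ⇒ P = 5.5, Q = 17.
ΔQ = 17 − 11 = +6.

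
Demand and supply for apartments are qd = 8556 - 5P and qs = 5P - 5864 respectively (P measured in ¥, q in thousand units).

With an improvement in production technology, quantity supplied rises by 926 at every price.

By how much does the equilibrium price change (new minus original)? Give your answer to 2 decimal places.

Initially, 8556 - 5P = 5P - 5864, so 14420 = 10P and P = 1442, q = 1346.
The new curves are qd = 8556 - 5P (demand) and qs = 5P - 4938 (supply).
Setting them equal: 8556 - 5P = 5P - 4938 → 13494 = 10P, so P = 1349.4 and q = 1809.
ΔP = 1349.4 − 1442 = -92.60.

-92.60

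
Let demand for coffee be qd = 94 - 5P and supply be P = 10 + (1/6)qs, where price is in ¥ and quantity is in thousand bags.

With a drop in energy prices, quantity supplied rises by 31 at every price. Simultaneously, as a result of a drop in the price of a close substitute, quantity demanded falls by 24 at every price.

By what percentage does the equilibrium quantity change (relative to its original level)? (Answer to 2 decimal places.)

Before the shock: 94 - 5P = 6P - 60 ⇒ 154 = 11P ⇒ P = 14, q = 24.
The shock moves the curves to qd = 70 - 5P and qs = 6P - 29.
Equate the new curves: 70 - 5P = 6P - 29, giving 99 = 11P, P = 9, q = 25.
%Δq = (25 − 24) / 24 × 100 = +4.17%.

+4.17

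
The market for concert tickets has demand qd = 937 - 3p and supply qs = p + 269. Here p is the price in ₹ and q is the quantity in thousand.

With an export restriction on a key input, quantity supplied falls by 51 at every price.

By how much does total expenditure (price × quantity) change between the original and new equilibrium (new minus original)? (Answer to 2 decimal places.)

Before the shock: 937 - 3p = p + 269 ⇒ 668 = 4p ⇒ p = 167, q = 436.
After the shift, demand is qd = 937 - 3p and supply is qs = p + 218.
Equate the new curves: 937 - 3p = p + 218, giving 719 = 4p, p = 179.75, q = 397.75.
Expenditure moves from 167×436 = 72812 to 179.75×397.75 = 71495.5625; change = -1316.44.

-1316.44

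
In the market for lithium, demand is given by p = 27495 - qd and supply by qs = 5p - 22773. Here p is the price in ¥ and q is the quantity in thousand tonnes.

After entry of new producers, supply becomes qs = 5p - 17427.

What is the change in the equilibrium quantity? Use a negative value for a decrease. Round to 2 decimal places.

Before the shock: 27495 - p = 5p - 22773 ⇒ 50268 = 6p ⇒ p = 8378, q = 19117.
The new curves are qd = 27495 - p (demand) and qs = 5p - 17427 (supply).
New equilibrium: 27495 - p = 5p - 17427 ⇒ 44922 = 6p ⇒ p = 7487, q = 20008.
Δq = 20008 − 19117 = +891.00.

+891.00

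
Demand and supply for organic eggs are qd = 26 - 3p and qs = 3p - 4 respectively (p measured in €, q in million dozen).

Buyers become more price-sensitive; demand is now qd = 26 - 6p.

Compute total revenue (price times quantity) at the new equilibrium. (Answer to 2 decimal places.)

Before the shock: 26 - 3p = 3p - 4 ⇒ 30 = 6p ⇒ p = 5, q = 11.
After the shift, demand is qd = 26 - 6p and supply is qs = 3p - 4.
New equilibrium: 26 - 6p = 3p - 4 ⇒ 30 = 9p ⇒ p = 10/3 ≈ 3.3333, q = 6.
New expenditure = 3.3333 × 6 = 20.00.

20.00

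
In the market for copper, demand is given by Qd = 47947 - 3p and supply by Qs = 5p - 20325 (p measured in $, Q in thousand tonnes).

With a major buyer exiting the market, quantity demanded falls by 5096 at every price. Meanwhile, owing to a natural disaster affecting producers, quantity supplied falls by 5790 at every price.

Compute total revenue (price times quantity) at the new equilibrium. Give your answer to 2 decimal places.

146455766.56

Solve the original market: 47947 - 3p = 5p - 20325, hence p = 8534 and Q = 22345.
After the shift, demand is Qd = 42851 - 3p and supply is Qs = 5p - 26115.
Setting them equal: 42851 - 3p = 5p - 26115 → 68966 = 8p, so p = 8620.75 and Q = 16988.75.
New expenditure = 8620.75 × 16988.75 = 146455766.56.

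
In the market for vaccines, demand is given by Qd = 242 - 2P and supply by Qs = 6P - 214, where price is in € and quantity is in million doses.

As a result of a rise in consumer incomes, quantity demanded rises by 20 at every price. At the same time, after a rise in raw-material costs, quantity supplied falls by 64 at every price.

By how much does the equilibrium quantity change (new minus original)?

Original equilibrium: 242 - 2P = 6P - 214 gives 456 = 8P, so P = 57 and Q = 128.
After the shift, demand is Qd = 262 - 2P and supply is Qs = 6P - 278.
Equate the new curves: 262 - 2P = 6P - 278, giving 540 = 8P, P = 67.5, Q = 127.
ΔQ = 127 − 128 = -1.

-1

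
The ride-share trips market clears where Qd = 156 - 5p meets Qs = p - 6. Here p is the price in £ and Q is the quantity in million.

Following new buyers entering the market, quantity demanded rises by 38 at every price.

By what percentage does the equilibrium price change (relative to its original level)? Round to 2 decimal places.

Original equilibrium: 156 - 5p = p - 6 gives 162 = 6p, so p = 27 and Q = 21.
With the change applied: demand Qd = 194 - 5p, supply Qs = p - 6.
Equate the new curves: 194 - 5p = p - 6, giving 200 = 6p, p = 100/3 ≈ 33.3333, Q = 82/3 ≈ 27.3333.
%Δp = (33.3333 − 27) / 27 × 100 = +23.46%.

+23.46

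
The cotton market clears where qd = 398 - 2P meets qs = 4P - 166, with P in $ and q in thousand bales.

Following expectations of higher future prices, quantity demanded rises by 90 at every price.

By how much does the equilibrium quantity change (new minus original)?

+60

Solve the original market: 398 - 2P = 4P - 166, hence P = 94 and q = 210.
The shock moves the curves to qd = 488 - 2P and qs = 4P - 166.
New equilibrium: 488 - 2P = 4P - 166 ⇒ 654 = 6P ⇒ P = 109, q = 270.
Δq = 270 − 210 = +60.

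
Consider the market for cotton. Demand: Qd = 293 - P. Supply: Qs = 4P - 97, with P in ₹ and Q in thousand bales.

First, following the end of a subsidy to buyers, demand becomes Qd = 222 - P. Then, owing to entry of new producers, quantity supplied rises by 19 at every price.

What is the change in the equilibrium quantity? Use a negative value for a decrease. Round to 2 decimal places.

Original equilibrium: 293 - P = 4P - 97 gives 390 = 5P, so P = 78 and Q = 215.
The shock moves the curves to Qd = 222 - P and Qs = 4P - 78.
New equilibrium: 222 - P = 4P - 78 ⇒ 300 = 5P ⇒ P = 60, Q = 162.
ΔQ = 162 − 215 = -53.00.

-53.00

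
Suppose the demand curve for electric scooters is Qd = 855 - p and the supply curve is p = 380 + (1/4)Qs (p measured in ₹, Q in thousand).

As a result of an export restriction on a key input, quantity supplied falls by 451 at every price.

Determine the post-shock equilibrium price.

Original equilibrium: 855 - p = 4p - 1520 gives 2375 = 5p, so p = 475 and Q = 380.
With the change applied: demand Qd = 855 - p, supply Qs = 4p - 1971.
Clearing the new market: 855 - p = 4p - 1971, so p = 565.2 and Q = 289.8.

565.2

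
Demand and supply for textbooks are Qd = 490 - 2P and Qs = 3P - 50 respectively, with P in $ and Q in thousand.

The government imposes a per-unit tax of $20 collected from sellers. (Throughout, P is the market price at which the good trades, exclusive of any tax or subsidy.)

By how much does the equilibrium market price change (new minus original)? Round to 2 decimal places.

+12.00

Solve the original market: 490 - 2P = 3P - 50, hence P = 108 and Q = 274.
Since sellers keep the price net of the tax, the effective supply curve becomes Qs = 3P - 110.
Equate the new curves: 490 - 2P = 3P - 110, giving 600 = 5P, P = 120, Q = 250.
ΔP = 120 − 108 = +12.00.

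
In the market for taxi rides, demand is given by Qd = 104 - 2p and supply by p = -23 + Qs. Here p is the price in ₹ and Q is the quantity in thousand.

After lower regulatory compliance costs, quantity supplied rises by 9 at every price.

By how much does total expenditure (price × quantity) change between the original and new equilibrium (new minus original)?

-6

Before the shock: 104 - 2p = p + 23 ⇒ 81 = 3p ⇒ p = 27, Q = 50.
The new curves are Qd = 104 - 2p (demand) and Qs = p + 32 (supply).
New equilibrium: 104 - 2p = p + 32 ⇒ 72 = 3p ⇒ p = 24, Q = 56.
Expenditure moves from 27×50 = 1350 to 24×56 = 1344; change = -6.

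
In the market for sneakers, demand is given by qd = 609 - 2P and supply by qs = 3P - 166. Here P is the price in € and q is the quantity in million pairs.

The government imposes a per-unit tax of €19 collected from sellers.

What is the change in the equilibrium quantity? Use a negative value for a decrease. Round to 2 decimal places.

Before the shock: 609 - 2P = 3P - 166 ⇒ 775 = 5P ⇒ P = 155, q = 299.
Since sellers keep the price net of the tax, the effective supply curve becomes qs = 3P - 223.
Clearing the new market: 609 - 2P = 3P - 223, so P = 166.4 and q = 276.2.
Δq = 276.2 − 299 = -22.80.

-22.80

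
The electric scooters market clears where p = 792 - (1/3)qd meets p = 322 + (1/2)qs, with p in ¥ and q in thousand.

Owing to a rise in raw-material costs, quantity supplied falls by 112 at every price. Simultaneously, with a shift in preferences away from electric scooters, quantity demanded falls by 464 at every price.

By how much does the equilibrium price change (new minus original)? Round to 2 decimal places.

-70.40

Original equilibrium: 2376 - 3p = 2p - 644 gives 3020 = 5p, so p = 604 and q = 564.
With the change applied: demand qd = 1912 - 3p, supply qs = 2p - 756.
Clearing the new market: 1912 - 3p = 2p - 756, so p = 533.6 and q = 311.2.
Δp = 533.6 − 604 = -70.40.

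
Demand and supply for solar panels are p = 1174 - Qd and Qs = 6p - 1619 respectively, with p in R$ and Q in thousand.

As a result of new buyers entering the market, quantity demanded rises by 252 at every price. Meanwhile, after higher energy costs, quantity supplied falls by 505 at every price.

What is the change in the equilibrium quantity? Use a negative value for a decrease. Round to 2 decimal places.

+143.86

Original equilibrium: 1174 - p = 6p - 1619 gives 2793 = 7p, so p = 399 and Q = 775.
The new curves are Qd = 1426 - p (demand) and Qs = 6p - 2124 (supply).
Equate the new curves: 1426 - p = 6p - 2124, giving 3550 = 7p, p = 3550/7 ≈ 507.1429, Q = 6432/7 ≈ 918.8571.
ΔQ = 918.8571 − 775 = +143.86.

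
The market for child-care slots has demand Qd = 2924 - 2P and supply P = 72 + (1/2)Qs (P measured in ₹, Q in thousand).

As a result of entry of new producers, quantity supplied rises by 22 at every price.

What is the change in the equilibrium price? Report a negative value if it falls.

-5.5

Original equilibrium: 2924 - 2P = 2P - 144 gives 3068 = 4P, so P = 767 and Q = 1390.
The shock moves the curves to Qd = 2924 - 2P and Qs = 2P - 122.
Equate the new curves: 2924 - 2P = 2P - 122, giving 3046 = 4P, P = 761.5, Q = 1401.
ΔP = 761.5 − 767 = -5.5.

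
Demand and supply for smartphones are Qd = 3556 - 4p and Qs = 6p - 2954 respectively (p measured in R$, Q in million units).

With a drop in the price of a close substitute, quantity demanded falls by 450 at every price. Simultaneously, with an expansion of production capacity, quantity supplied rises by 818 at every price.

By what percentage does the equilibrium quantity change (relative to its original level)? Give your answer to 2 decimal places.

Original equilibrium: 3556 - 4p = 6p - 2954 gives 6510 = 10p, so p = 651 and Q = 952.
The new curves are Qd = 3106 - 4p (demand) and Qs = 6p - 2136 (supply).
New equilibrium: 3106 - 4p = 6p - 2136 ⇒ 5242 = 10p ⇒ p = 524.2, Q = 1009.2.
%ΔQ = (1009.2 − 952) / 952 × 100 = +6.01%.

+6.01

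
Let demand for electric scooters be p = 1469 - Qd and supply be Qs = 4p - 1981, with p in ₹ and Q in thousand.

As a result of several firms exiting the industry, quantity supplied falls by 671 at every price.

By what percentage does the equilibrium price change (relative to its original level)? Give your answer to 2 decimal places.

+19.45

Original equilibrium: 1469 - p = 4p - 1981 gives 3450 = 5p, so p = 690 and Q = 779.
With the change applied: demand Qd = 1469 - p, supply Qs = 4p - 2652.
Equate the new curves: 1469 - p = 4p - 2652, giving 4121 = 5p, p = 824.2, Q = 644.8.
%Δp = (824.2 − 690) / 690 × 100 = +19.45%.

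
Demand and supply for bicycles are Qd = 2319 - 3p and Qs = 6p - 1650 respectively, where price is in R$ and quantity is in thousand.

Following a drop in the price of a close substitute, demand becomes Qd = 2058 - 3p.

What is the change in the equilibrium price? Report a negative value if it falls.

Initially, 2319 - 3p = 6p - 1650, so 3969 = 9p and p = 441, Q = 996.
The shock moves the curves to Qd = 2058 - 3p and Qs = 6p - 1650.
Clearing the new market: 2058 - 3p = 6p - 1650, so p = 412 and Q = 822.
Δp = 412 − 441 = -29.

-29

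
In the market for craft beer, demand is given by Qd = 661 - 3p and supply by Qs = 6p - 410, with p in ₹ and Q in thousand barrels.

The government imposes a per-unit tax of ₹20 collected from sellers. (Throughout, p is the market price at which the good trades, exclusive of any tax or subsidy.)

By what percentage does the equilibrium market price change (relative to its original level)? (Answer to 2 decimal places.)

+11.20

Original equilibrium: 661 - 3p = 6p - 410 gives 1071 = 9p, so p = 119 and Q = 304.
Since sellers keep the price net of the tax, the effective supply curve becomes Qs = 6p - 530.
Equate the new curves: 661 - 3p = 6p - 530, giving 1191 = 9p, p = 397/3 ≈ 132.3333, Q = 264.
%Δp = (132.3333 − 119) / 119 × 100 = +11.20%.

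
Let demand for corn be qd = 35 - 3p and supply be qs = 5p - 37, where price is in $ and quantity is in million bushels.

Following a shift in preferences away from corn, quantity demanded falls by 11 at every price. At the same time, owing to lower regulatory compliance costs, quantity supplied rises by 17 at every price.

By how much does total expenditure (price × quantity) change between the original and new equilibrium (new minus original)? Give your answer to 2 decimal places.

-30.75

Before the shock: 35 - 3p = 5p - 37 ⇒ 72 = 8p ⇒ p = 9, q = 8.
The shock moves the curves to qd = 24 - 3p and qs = 5p - 20.
Setting them equal: 24 - 3p = 5p - 20 → 44 = 8p, so p = 5.5 and q = 7.5.
Expenditure moves from 9×8 = 72 to 5.5×7.5 = 41.25; change = -30.75.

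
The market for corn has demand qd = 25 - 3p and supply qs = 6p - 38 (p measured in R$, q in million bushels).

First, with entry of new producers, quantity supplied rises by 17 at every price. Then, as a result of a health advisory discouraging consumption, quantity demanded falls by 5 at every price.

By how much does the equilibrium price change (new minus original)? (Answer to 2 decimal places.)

-2.44

Original equilibrium: 25 - 3p = 6p - 38 gives 63 = 9p, so p = 7 and q = 4.
After the shift, demand is qd = 20 - 3p and supply is qs = 6p - 21.
Clearing the new market: 20 - 3p = 6p - 21, so p = 41/9 ≈ 4.5556 and q = 19/3 ≈ 6.3333.
Δp = 4.5556 − 7 = -2.44.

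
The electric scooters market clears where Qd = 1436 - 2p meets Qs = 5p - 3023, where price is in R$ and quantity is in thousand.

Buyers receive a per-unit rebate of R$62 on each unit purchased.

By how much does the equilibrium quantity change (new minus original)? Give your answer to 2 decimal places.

+88.57

Before the shock: 1436 - 2p = 5p - 3023 ⇒ 4459 = 7p ⇒ p = 637, Q = 162.
Since buyers' out-of-pocket price is the market price minus the rebate, the effective demand curve becomes Qd = 1560 - 2p.
Equate the new curves: 1560 - 2p = 5p - 3023, giving 4583 = 7p, p = 4583/7 ≈ 654.7143, Q = 1754/7 ≈ 250.5714.
ΔQ = 250.5714 − 162 = +88.57.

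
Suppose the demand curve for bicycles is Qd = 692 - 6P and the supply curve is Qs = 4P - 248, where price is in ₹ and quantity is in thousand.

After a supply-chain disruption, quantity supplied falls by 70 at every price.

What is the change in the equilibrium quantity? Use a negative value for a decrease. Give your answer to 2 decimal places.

-42.00

Before the shock: 692 - 6P = 4P - 248 ⇒ 940 = 10P ⇒ P = 94, Q = 128.
After the shift, demand is Qd = 692 - 6P and supply is Qs = 4P - 318.
Setting them equal: 692 - 6P = 4P - 318 → 1010 = 10P, so P = 101 and Q = 86.
ΔQ = 86 − 128 = -42.00.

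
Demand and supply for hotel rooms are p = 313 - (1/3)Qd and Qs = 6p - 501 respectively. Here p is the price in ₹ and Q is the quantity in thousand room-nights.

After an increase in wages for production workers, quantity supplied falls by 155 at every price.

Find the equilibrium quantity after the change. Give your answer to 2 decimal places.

407.33

Before the shock: 939 - 3p = 6p - 501 ⇒ 1440 = 9p ⇒ p = 160, Q = 459.
The new curves are Qd = 939 - 3p (demand) and Qs = 6p - 656 (supply).
Equate the new curves: 939 - 3p = 6p - 656, giving 1595 = 9p, p = 1595/9 ≈ 177.2222, Q = 1222/3 ≈ 407.3333.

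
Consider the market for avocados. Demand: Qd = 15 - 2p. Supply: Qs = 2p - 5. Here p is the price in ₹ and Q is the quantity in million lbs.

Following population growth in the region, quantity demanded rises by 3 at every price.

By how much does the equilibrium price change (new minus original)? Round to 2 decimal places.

+0.75

Initially, 15 - 2p = 2p - 5, so 20 = 4p and p = 5, Q = 5.
The new curves are Qd = 18 - 2p (demand) and Qs = 2p - 5 (supply).
Clearing the new market: 18 - 2p = 2p - 5, so p = 5.75 and Q = 6.5.
Δp = 5.75 − 5 = +0.75.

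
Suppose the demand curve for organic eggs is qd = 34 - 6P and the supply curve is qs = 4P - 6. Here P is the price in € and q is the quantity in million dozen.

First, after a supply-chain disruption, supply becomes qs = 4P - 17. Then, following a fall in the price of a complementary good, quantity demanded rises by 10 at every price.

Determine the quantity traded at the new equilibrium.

7.4

Original equilibrium: 34 - 6P = 4P - 6 gives 40 = 10P, so P = 4 and q = 10.
After the shift, demand is qd = 44 - 6P and supply is qs = 4P - 17.
New equilibrium: 44 - 6P = 4P - 17 ⇒ 61 = 10P ⇒ P = 6.1, q = 7.4.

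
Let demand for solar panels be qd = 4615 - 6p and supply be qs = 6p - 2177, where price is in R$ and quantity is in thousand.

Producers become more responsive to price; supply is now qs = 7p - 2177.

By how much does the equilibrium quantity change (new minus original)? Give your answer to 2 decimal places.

Solve the original market: 4615 - 6p = 6p - 2177, hence p = 566 and q = 1219.
After the shift, demand is qd = 4615 - 6p and supply is qs = 7p - 2177.
Clearing the new market: 4615 - 6p = 7p - 2177, so p = 6792/13 ≈ 522.4615 and q = 19243/13 ≈ 1480.2308.
Δq = 1480.2308 − 1219 = +261.23.

+261.23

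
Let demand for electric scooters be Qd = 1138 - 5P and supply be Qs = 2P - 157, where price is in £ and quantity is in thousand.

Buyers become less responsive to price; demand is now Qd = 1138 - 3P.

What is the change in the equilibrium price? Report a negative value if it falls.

+74

Solve the original market: 1138 - 5P = 2P - 157, hence P = 185 and Q = 213.
The new curves are Qd = 1138 - 3P (demand) and Qs = 2P - 157 (supply).
New equilibrium: 1138 - 3P = 2P - 157 ⇒ 1295 = 5P ⇒ P = 259, Q = 361.
ΔP = 259 − 185 = +74.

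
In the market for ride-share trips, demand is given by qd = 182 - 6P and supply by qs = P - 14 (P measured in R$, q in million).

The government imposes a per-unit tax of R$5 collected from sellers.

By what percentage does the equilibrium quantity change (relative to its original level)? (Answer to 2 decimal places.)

-30.61

Before the shock: 182 - 6P = P - 14 ⇒ 196 = 7P ⇒ P = 28, q = 14.
Since sellers keep the price net of the tax, the effective supply curve becomes qs = P - 19.
Setting them equal: 182 - 6P = P - 19 → 201 = 7P, so P = 201/7 ≈ 28.7143 and q = 68/7 ≈ 9.7143.
%Δq = (9.7143 − 14) / 14 × 100 = -30.61%.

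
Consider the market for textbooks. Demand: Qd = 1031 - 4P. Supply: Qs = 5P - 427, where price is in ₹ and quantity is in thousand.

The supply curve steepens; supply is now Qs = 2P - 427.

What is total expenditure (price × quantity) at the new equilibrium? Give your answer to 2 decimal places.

14337.00

Original equilibrium: 1031 - 4P = 5P - 427 gives 1458 = 9P, so P = 162 and Q = 383.
After the shift, demand is Qd = 1031 - 4P and supply is Qs = 2P - 427.
Equate the new curves: 1031 - 4P = 2P - 427, giving 1458 = 6P, P = 243, Q = 59.
New expenditure = 243 × 59 = 14337.00.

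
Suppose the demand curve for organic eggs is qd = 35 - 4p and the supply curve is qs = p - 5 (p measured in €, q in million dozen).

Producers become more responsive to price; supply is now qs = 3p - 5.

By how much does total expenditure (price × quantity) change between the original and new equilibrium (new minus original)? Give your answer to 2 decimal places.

+45.39

Solve the original market: 35 - 4p = p - 5, hence p = 8 and q = 3.
With the change applied: demand qd = 35 - 4p, supply qs = 3p - 5.
Equate the new curves: 35 - 4p = 3p - 5, giving 40 = 7p, p = 40/7 ≈ 5.7143, q = 85/7 ≈ 12.1429.
Expenditure moves from 8×3 = 24 to 5.7143×12.1429 = 69.3878; change = +45.39.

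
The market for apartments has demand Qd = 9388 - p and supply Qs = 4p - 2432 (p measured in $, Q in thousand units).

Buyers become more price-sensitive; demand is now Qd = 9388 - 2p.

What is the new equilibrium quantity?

Initially, 9388 - p = 4p - 2432, so 11820 = 5p and p = 2364, Q = 7024.
With the change applied: demand Qd = 9388 - 2p, supply Qs = 4p - 2432.
New equilibrium: 9388 - 2p = 4p - 2432 ⇒ 11820 = 6p ⇒ p = 1970, Q = 5448.

5448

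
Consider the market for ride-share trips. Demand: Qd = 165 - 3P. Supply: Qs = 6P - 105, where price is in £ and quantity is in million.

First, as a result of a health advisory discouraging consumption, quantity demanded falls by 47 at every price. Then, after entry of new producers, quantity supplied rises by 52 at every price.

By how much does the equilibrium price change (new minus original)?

Solve the original market: 165 - 3P = 6P - 105, hence P = 30 and Q = 75.
After the shift, demand is Qd = 118 - 3P and supply is Qs = 6P - 53.
Equate the new curves: 118 - 3P = 6P - 53, giving 171 = 9P, P = 19, Q = 61.
ΔP = 19 − 30 = -11.

-11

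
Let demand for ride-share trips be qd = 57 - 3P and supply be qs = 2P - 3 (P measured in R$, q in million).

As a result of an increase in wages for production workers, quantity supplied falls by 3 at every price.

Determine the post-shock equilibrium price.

12.6

Solve the original market: 57 - 3P = 2P - 3, hence P = 12 and q = 21.
The new curves are qd = 57 - 3P (demand) and qs = 2P - 6 (supply).
Setting them equal: 57 - 3P = 2P - 6 → 63 = 5P, so P = 12.6 and q = 19.2.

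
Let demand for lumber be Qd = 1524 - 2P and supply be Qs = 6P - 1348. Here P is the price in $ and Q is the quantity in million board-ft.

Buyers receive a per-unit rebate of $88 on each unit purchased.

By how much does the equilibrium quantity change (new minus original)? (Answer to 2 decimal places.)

+132.00

Before the shock: 1524 - 2P = 6P - 1348 ⇒ 2872 = 8P ⇒ P = 359, Q = 806.
Since buyers' out-of-pocket price is the market price minus the rebate, the effective demand curve becomes Qd = 1700 - 2P.
New equilibrium: 1700 - 2P = 6P - 1348 ⇒ 3048 = 8P ⇒ P = 381, Q = 938.
ΔQ = 938 − 806 = +132.00.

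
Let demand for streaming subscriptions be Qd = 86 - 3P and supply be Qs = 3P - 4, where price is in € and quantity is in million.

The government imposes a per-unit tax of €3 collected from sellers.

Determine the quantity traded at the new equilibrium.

36.5

Solve the original market: 86 - 3P = 3P - 4, hence P = 15 and Q = 41.
Since sellers keep the price net of the tax, the effective supply curve becomes Qs = 3P - 13.
New equilibrium: 86 - 3P = 3P - 13 ⇒ 99 = 6P ⇒ P = 16.5, Q = 36.5.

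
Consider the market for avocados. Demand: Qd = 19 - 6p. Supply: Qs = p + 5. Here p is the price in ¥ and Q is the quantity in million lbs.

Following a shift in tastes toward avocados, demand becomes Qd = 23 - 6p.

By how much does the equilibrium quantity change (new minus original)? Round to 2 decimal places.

Solve the original market: 19 - 6p = p + 5, hence p = 2 and Q = 7.
The new curves are Qd = 23 - 6p (demand) and Qs = p + 5 (supply).
Clearing the new market: 23 - 6p = p + 5, so p = 18/7 ≈ 2.5714 and Q = 53/7 ≈ 7.5714.
ΔQ = 7.5714 − 7 = +0.57.

+0.57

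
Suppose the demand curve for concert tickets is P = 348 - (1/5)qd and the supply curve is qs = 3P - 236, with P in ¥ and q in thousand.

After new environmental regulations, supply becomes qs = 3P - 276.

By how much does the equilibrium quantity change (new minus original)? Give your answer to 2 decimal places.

-25.00

Initially, 1740 - 5P = 3P - 236, so 1976 = 8P and P = 247, q = 505.
With the change applied: demand qd = 1740 - 5P, supply qs = 3P - 276.
Clearing the new market: 1740 - 5P = 3P - 276, so P = 252 and q = 480.
Δq = 480 − 505 = -25.00.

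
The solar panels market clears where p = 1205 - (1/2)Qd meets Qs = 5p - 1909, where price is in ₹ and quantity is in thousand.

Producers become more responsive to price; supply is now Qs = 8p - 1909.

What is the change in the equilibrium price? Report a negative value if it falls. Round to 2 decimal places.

Solve the original market: 2410 - 2p = 5p - 1909, hence p = 617 and Q = 1176.
The new curves are Qd = 2410 - 2p (demand) and Qs = 8p - 1909 (supply).
Clearing the new market: 2410 - 2p = 8p - 1909, so p = 431.9 and Q = 1546.2.
Δp = 431.9 − 617 = -185.10.

-185.10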